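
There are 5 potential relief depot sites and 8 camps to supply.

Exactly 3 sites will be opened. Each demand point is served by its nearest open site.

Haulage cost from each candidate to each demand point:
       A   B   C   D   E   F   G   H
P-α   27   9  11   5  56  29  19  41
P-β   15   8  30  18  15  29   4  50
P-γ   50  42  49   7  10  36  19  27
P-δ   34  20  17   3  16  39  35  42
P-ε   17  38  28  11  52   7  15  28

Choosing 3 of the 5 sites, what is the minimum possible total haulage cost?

Open {P-α, P-β, P-ε}.
  A→P-β 15, B→P-β 8, C→P-α 11, D→P-α 5, E→P-β 15, F→P-ε 7, G→P-β 4, H→P-ε 28  ⇒ total 93.
Compare {P-β, P-δ, P-ε}: total 97.
Compare {P-α, P-γ, P-ε}: total 101.
No size-3 selection does better; minimum is 93.

93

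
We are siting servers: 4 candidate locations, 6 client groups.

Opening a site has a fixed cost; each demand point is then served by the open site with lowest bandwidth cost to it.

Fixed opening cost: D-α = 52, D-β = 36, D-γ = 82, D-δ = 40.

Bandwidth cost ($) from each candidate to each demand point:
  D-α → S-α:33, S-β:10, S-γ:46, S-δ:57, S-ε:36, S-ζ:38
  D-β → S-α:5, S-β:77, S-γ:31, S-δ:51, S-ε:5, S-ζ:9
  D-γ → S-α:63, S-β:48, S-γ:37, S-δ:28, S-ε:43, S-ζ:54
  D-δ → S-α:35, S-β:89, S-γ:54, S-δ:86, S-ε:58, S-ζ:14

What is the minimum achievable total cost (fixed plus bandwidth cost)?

Open {D-α, D-β}: assign each demand point to its cheapest open site.
  S-α→D-β 5, S-β→D-α 10, S-γ→D-β 31, S-δ→D-β 51, S-ε→D-β 5, S-ζ→D-β 9
  bandwidth cost 111, fixed 88 → total 199.
Compare {D-β}: bandwidth cost 178 + fixed 36 = 214.
Compare {D-α, D-β, D-δ}: bandwidth cost 111 + fixed 128 = 239.
Compare {D-β, D-γ}: bandwidth cost 126 + fixed 118 = 244.
All other subsets cost ≥ 214. Minimum total cost: 199.

199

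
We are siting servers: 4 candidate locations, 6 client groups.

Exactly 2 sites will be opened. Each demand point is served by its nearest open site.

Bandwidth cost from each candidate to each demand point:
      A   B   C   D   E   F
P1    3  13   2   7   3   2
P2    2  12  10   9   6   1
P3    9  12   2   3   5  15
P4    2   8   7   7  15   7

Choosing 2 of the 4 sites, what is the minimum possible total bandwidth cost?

Open {P1, P4}.
  A→P4 2, B→P4 8, C→P1 2, D→P1 7, E→P1 3, F→P1 2  ⇒ total 24.
Compare {P1, P3}: total 25.
Compare {P2, P3}: total 25.
No size-2 selection does better; minimum is 24.

24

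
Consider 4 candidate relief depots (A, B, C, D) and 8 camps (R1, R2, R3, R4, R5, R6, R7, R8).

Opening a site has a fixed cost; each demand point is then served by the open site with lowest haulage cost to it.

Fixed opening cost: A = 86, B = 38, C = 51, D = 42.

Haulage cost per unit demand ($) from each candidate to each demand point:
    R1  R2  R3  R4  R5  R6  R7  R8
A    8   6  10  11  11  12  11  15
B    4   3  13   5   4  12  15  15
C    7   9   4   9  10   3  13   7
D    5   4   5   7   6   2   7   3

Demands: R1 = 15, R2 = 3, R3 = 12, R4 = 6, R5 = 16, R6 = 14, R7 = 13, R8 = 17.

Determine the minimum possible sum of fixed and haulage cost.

473

Open {B, D}: assign each demand point to its cheapest open site.
  R1→B 15×4=60, R2→B 3×3=9, R3→D 12×5=60, R4→B 6×5=30, R5→B 16×4=64, R6→D 14×2=28, R7→D 13×7=91, R8→D 17×3=51
  haulage cost 393, fixed 80 → total 473.
Compare {D}: haulage cost 455 + fixed 42 = 497.
Compare {B, C, D}: haulage cost 381 + fixed 131 = 512.
Compare {C, D}: haulage cost 443 + fixed 93 = 536.
All other subsets cost ≥ 497. Minimum total cost: 473.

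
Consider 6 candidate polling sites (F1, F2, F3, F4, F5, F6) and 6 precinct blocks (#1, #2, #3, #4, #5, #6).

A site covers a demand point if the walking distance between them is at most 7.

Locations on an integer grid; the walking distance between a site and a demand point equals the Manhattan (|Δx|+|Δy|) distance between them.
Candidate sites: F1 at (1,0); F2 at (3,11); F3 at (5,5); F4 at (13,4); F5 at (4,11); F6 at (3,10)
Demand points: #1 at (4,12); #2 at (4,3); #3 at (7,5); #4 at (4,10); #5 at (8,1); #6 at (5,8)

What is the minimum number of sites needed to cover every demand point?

Coverage sets (demand points within 7 of each site):
  F1: {#2}
  F2: {#1, #4, #6}
  F3: {#2, #3, #4, #5, #6}
  F4: {#3}
  F5: {#1, #4, #6}
  F6: {#1, #4, #6}
No single site covers all 6 demand points.
But {F2, F3} covers everything, so the minimum is 2.

2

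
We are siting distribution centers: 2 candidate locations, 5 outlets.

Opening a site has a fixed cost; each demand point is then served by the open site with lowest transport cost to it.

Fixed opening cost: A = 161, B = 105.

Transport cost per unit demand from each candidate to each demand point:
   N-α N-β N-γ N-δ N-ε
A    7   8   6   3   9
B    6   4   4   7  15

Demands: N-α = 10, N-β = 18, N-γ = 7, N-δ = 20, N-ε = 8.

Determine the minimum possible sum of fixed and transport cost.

525

Open {B}: assign each demand point to its cheapest open site.
  N-α→B 10×6=60, N-β→B 18×4=72, N-γ→B 7×4=28, N-δ→B 20×7=140, N-ε→B 8×15=120
  transport cost 420, fixed 105 → total 525.
Compare {A}: transport cost 388 + fixed 161 = 549.
Compare {A, B}: transport cost 292 + fixed 266 = 558.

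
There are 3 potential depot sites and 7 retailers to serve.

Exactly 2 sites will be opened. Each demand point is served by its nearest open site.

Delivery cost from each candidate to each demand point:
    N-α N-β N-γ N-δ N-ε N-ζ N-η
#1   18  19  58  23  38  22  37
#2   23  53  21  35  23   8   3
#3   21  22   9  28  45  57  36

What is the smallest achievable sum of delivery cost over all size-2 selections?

114

Open {#2, #3}.
  N-α→#3 21, N-β→#3 22, N-γ→#3 9, N-δ→#3 28, N-ε→#2 23, N-ζ→#2 8, N-η→#2 3  ⇒ total 114.
Compare {#1, #2}: total 115.
Compare {#1, #3}: total 165.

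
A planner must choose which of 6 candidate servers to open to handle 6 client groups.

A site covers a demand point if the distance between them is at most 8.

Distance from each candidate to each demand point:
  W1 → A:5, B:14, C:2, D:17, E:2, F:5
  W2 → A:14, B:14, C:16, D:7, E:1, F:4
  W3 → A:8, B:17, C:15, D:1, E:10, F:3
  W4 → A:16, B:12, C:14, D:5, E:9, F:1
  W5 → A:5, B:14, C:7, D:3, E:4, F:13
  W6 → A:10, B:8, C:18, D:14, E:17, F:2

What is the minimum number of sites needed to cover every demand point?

2

Coverage sets (demand points within 8 of each site):
  W1: {A, C, E, F}
  W2: {D, E, F}
  W3: {A, D, F}
  W4: {D, F}
  W5: {A, C, D, E}
  W6: {B, F}
No single site covers all 6 demand points.
But {W5, W6} covers everything, so the minimum is 2.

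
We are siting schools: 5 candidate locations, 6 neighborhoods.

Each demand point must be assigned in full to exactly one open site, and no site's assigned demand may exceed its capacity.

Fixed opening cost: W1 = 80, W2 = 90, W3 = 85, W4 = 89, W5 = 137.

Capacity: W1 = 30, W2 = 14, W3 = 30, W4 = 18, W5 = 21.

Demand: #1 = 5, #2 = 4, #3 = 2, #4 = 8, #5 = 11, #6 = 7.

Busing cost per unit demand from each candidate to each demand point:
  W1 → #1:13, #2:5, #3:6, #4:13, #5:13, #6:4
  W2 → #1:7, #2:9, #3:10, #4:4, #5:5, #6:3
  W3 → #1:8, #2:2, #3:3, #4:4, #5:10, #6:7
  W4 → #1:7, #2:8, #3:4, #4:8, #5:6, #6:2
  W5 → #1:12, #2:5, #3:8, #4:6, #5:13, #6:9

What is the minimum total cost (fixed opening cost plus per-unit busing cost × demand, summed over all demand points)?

340

Open {W3, W4}; cheapest assignment that respects the capacities:
  W3 (cap 30, load 19): #1, #2, #3, #4 — cost 5×8 + 4×2 + 2×3 + 8×4 = 86
  W4 (cap 18, load 18): #5, #6 — cost 11×6 + 7×2 = 80
  Shipping 166, fixed 174 → total 340.
  Any other capacity-feasible assignment to {W3, W4} ships for at least 166.
Compare {W2, W3}: its best feasible assignment gives total 365.
Compare {W1, W3}: its best feasible assignment gives total 389.
Every other set of open sites that can feasibly serve all demand totals ≥ 365 even under its best assignment. Minimum: 340.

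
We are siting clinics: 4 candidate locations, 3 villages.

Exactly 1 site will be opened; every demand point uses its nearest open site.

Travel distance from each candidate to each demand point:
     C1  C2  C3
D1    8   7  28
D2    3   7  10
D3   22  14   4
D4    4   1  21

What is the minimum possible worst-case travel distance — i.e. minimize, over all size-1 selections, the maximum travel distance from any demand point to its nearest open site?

Open {D2}.
  Farthest demand point is C3 at travel distance 10 (to D2); all others are ≤ 10.
With {D4} the worst case is 21.
With {D3} the worst case is 22.
No size-1 selection achieves below 10.

10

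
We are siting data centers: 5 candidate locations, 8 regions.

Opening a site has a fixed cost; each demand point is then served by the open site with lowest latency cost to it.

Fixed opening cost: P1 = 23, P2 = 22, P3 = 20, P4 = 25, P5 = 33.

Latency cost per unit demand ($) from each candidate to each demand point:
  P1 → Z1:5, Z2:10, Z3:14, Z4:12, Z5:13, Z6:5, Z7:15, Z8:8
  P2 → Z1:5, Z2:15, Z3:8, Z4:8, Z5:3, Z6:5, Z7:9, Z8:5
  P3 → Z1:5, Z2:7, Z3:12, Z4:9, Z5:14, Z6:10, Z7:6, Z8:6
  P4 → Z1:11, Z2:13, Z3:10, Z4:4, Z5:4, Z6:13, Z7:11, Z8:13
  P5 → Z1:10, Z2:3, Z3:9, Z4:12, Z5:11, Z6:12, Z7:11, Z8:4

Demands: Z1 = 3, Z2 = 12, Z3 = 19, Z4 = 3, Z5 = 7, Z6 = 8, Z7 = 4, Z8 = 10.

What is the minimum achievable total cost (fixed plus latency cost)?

Open {P2, P5}: assign each demand point to its cheapest open site.
  Z1→P2 3×5=15, Z2→P5 12×3=36, Z3→P2 19×8=152, Z4→P2 3×8=24, Z5→P2 7×3=21, Z6→P2 8×5=40, Z7→P2 4×9=36, Z8→P5 10×4=40
  latency cost 364, fixed 55 → total 419.
Compare {P2, P3, P5}: latency cost 352 + fixed 75 = 427.
Compare {P2, P4, P5}: latency cost 352 + fixed 80 = 432.
Compare {P2, P3, P4, P5}: latency cost 340 + fixed 100 = 440.
All other subsets cost ≥ 427. Minimum total cost: 419.

419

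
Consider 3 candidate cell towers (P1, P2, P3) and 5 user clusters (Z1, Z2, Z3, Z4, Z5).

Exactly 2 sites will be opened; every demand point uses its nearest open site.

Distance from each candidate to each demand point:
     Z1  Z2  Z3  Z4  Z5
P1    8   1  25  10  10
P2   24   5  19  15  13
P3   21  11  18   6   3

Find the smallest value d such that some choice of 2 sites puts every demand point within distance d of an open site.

Open {P1, P3}.
  Farthest demand point is Z3 at distance 18 (to P3); all others are ≤ 18.
With {P1, P2} the worst case is 19.
With {P2, P3} the worst case is 21.
No size-2 selection achieves below 18.

18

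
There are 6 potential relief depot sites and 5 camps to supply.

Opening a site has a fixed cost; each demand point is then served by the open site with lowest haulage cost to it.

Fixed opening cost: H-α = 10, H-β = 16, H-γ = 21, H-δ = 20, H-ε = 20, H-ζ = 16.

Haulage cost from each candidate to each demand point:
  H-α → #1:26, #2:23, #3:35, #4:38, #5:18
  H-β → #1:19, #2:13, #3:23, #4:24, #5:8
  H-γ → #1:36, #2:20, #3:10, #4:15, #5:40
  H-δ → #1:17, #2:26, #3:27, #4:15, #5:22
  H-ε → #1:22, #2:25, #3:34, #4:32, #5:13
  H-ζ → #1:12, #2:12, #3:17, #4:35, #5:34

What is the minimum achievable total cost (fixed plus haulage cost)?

Open {H-β, H-γ}: assign each demand point to its cheapest open site.
  #1→H-β 19, #2→H-β 13, #3→H-γ 10, #4→H-γ 15, #5→H-β 8
  haulage cost 65, fixed 37 → total 102.
Compare {H-β}: haulage cost 87 + fixed 16 = 103.
Compare {H-β, H-ζ}: haulage cost 73 + fixed 32 = 105.
Compare {H-β, H-γ, H-ζ}: haulage cost 57 + fixed 53 = 110.
All other subsets cost ≥ 103. Minimum total cost: 102.

102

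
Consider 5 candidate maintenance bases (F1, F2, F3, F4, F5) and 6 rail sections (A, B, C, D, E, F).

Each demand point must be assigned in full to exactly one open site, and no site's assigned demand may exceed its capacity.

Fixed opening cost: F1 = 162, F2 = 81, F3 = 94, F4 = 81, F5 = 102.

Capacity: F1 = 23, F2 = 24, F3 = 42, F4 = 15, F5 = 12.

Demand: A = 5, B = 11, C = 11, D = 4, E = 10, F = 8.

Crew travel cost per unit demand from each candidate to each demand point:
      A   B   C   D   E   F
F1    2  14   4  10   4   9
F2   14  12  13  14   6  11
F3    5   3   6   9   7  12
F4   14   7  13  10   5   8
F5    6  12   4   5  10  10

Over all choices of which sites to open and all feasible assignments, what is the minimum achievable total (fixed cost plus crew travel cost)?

469

Open {F3, F4}; cheapest assignment that respects the capacities:
  F3 (cap 42, load 41): A, B, C, D, E — cost 5×5 + 11×3 + 11×6 + 4×9 + 10×7 = 230
  F4 (cap 15, load 8): F — cost 8×8 = 64
  Shipping 294, fixed 175 → total 469.
  Any other capacity-feasible assignment to {F3, F4} ships for at least 294.
Compare {F2, F3}: its best feasible assignment gives total 483.
Compare {F3, F5}: its best feasible assignment gives total 490.
Every other set of open sites that can feasibly serve all demand totals ≥ 483 even under its best assignment. Minimum: 469.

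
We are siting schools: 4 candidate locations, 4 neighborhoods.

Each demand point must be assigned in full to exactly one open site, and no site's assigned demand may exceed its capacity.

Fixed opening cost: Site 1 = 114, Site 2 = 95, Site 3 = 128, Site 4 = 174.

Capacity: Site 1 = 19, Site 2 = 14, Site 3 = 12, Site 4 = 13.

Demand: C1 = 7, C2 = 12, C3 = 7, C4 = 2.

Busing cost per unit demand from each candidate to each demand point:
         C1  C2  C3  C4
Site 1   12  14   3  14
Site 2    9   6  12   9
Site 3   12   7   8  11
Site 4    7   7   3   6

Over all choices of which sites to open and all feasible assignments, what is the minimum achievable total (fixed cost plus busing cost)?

Open {Site 1, Site 2}; cheapest assignment that respects the capacities:
  Site 1 (cap 19, load 14): C1, C3 — cost 7×12 + 7×3 = 105
  Site 2 (cap 14, load 14): C2, C4 — cost 12×6 + 2×9 = 90
  Shipping 195, fixed 209 → total 404.
  Any other capacity-feasible assignment to {Site 1, Site 2} ships for at least 195.
Compare {Site 1, Site 3}: its best feasible assignment gives total 459.
Compare {Site 1, Site 4}: its best feasible assignment gives total 505.
Every other set of open sites that can feasibly serve all demand totals ≥ 459 even under its best assignment. Minimum: 404.

404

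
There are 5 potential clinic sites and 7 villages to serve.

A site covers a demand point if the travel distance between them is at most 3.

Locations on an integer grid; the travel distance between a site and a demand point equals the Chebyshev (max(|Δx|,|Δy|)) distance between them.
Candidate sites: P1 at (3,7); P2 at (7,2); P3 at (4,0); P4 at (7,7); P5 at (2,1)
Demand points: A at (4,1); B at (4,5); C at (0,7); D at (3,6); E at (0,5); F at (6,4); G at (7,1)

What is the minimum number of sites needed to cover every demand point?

2

Coverage sets (demand points within 3 of each site):
  P1: {B, C, D, E, F}
  P2: {A, B, F, G}
  P3: {A, G}
  P4: {B, F}
  P5: {A}
No single site covers all 7 demand points.
But {P1, P2} covers everything, so the minimum is 2.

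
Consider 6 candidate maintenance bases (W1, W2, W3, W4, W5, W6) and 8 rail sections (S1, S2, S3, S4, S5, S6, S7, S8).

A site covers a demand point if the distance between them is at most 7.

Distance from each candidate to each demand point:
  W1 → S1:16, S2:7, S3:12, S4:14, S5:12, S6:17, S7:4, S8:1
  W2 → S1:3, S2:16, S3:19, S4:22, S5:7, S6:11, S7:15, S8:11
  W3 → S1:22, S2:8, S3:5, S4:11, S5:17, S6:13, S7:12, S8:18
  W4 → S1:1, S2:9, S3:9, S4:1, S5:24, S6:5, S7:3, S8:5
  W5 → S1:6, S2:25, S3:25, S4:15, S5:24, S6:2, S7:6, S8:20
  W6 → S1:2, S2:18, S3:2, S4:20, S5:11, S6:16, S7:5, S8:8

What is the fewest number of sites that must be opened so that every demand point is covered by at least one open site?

Coverage sets (demand points within 7 of each site):
  W1: {S2, S7, S8}
  W2: {S1, S5}
  W3: {S3}
  W4: {S1, S4, S6, S7, S8}
  W5: {S1, S6, S7}
  W6: {S1, S3, S7}
No 3 sites suffice: every size-3 union leaves at least one demand point uncovered.
But {W1, W2, W3, W4} covers everything, so the minimum is 4.

4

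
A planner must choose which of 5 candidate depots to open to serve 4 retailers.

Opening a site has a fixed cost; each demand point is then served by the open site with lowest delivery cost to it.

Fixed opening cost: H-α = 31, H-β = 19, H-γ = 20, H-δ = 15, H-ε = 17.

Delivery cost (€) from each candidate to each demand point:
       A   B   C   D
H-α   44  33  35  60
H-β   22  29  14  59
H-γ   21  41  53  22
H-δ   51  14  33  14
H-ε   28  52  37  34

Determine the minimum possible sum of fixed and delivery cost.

Open {H-β, H-δ}: assign each demand point to its cheapest open site.
  A→H-β 22, B→H-δ 14, C→H-β 14, D→H-δ 14
  delivery cost 64, fixed 34 → total 98.
Compare {H-β, H-δ, H-ε}: delivery cost 64 + fixed 51 = 115.
Compare {H-γ, H-δ}: delivery cost 82 + fixed 35 = 117.
Compare {H-β, H-γ, H-δ}: delivery cost 63 + fixed 54 = 117.
All other subsets cost ≥ 115. Minimum total cost: 98.

98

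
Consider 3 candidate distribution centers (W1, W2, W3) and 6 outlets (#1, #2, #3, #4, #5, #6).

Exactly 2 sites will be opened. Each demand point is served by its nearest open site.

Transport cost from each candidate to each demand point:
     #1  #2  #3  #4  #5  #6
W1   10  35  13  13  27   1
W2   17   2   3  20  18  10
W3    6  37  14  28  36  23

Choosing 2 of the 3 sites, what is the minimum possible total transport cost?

47

Open {W1, W2}.
  #1→W1 10, #2→W2 2, #3→W2 3, #4→W1 13, #5→W2 18, #6→W1 1  ⇒ total 47.
Compare {W2, W3}: total 59.
Compare {W1, W3}: total 95.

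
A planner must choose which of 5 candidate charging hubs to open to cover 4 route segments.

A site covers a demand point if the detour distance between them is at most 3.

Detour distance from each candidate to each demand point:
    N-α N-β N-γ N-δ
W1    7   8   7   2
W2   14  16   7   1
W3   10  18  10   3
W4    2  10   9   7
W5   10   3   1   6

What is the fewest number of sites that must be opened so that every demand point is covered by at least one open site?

3

Coverage sets (demand points within 3 of each site):
  W1: {N-δ}
  W2: {N-δ}
  W3: {N-δ}
  W4: {N-α}
  W5: {N-β, N-γ}
No 2 sites suffice: every size-2 union leaves at least one demand point uncovered.
But {W1, W4, W5} covers everything, so the minimum is 3.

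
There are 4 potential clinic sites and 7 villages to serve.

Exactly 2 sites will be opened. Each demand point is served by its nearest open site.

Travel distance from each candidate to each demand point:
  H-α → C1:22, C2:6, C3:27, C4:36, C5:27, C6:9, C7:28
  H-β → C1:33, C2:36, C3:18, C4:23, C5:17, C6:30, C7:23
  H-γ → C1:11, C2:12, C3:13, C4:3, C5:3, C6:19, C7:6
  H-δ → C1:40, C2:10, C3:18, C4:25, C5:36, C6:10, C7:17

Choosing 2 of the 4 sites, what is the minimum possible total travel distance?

51

Open {H-α, H-γ}.
  C1→H-γ 11, C2→H-α 6, C3→H-γ 13, C4→H-γ 3, C5→H-γ 3, C6→H-α 9, C7→H-γ 6  ⇒ total 51.
Compare {H-γ, H-δ}: total 56.
Compare {H-β, H-γ}: total 67.
No size-2 selection does better; minimum is 51.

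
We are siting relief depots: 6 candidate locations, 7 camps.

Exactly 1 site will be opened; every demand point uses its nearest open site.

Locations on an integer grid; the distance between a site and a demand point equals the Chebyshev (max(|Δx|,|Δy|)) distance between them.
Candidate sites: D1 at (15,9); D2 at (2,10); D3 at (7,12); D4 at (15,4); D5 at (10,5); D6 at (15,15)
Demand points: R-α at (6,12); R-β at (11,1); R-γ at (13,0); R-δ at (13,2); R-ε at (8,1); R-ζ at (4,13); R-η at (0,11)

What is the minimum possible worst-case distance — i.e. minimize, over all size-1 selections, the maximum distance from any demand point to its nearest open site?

10

Open {D5}.
  Farthest demand point is R-η at distance 10 (to D5); all others are ≤ 10.
With {D2} the worst case is 11.
With {D3} the worst case is 12.
No size-1 selection achieves below 10.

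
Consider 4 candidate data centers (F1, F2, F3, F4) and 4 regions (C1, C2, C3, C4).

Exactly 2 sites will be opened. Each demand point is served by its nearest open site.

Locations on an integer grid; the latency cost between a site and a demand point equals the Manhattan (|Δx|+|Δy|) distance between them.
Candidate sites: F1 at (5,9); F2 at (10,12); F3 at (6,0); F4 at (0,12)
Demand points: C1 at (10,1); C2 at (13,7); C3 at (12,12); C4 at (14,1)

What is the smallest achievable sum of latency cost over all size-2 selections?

Open {F2, F3}.
  C1→F3 5, C2→F2 8, C3→F2 2, C4→F3 9  ⇒ total 24.
Compare {F1, F3}: total 34.
Compare {F1, F2}: total 36.
No size-2 selection does better; minimum is 24.

24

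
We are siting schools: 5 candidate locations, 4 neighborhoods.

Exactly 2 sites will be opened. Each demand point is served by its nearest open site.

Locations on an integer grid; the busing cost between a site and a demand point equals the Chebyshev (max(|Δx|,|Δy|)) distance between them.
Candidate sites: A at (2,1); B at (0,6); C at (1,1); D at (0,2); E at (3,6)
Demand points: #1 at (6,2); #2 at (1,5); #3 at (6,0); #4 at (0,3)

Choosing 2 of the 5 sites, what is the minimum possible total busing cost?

11

Open {A, B}.
  #1→A 4, #2→B 1, #3→A 4, #4→A 2  ⇒ total 11.
Compare {A, D}: total 12.
Compare {A, E}: total 12.
No size-2 selection does better; minimum is 11.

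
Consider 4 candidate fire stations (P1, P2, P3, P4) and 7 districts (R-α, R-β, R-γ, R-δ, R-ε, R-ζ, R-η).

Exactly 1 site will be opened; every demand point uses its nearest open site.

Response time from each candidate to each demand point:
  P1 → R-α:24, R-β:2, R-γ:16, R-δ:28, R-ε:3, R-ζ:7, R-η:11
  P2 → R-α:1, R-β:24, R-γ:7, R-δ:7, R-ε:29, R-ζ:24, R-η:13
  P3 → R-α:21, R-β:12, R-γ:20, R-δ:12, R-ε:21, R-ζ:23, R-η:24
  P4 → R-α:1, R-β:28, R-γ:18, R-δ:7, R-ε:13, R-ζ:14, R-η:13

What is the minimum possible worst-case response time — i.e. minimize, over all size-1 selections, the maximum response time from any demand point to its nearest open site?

Open {P3}.
  Farthest demand point is R-η at response time 24 (to P3); all others are ≤ 24.
With {P1} the worst case is 28.
With {P4} the worst case is 28.
No size-1 selection achieves below 24.

24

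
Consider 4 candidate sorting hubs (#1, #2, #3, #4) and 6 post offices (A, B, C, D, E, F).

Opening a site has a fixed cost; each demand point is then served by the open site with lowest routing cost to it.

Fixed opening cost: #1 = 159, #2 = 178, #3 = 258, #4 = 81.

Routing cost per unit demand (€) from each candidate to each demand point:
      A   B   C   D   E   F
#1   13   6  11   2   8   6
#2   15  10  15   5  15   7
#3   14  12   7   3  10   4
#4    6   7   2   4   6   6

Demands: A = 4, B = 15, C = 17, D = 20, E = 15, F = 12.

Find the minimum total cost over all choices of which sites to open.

486

Open {#4}: assign each demand point to its cheapest open site.
  A→#4 4×6=24, B→#4 15×7=105, C→#4 17×2=34, D→#4 20×4=80, E→#4 15×6=90, F→#4 12×6=72
  routing cost 405, fixed 81 → total 486.
Compare {#1, #4}: routing cost 350 + fixed 240 = 590.
Compare {#2, #4}: routing cost 405 + fixed 259 = 664.
Compare {#3, #4}: routing cost 361 + fixed 339 = 700.
All other subsets cost ≥ 590. Minimum total cost: 486.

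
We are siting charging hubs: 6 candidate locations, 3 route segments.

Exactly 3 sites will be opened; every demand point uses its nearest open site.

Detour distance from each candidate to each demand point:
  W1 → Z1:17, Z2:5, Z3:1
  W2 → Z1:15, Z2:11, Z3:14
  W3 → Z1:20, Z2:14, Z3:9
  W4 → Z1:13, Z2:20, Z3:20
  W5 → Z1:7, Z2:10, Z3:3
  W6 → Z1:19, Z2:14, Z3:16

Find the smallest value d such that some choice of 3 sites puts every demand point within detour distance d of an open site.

Open {W1, W2, W5}.
  Farthest demand point is Z1 at detour distance 7 (to W5); all others are ≤ 7.
With {W1, W3, W5} the worst case is 7.
With {W1, W4, W5} the worst case is 7.
No size-3 selection achieves below 7.

7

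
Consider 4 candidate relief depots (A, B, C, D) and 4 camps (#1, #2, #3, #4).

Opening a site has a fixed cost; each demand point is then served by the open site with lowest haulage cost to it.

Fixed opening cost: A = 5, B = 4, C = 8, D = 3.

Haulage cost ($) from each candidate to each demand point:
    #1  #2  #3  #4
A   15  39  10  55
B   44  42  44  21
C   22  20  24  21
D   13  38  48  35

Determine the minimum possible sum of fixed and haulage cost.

79

Open {A, C}: assign each demand point to its cheapest open site.
  #1→A 15, #2→C 20, #3→A 10, #4→C 21
  haulage cost 66, fixed 13 → total 79.
Compare {A, C, D}: haulage cost 64 + fixed 16 = 80.
Compare {A, B, C}: haulage cost 66 + fixed 17 = 83.
Compare {A, B, C, D}: haulage cost 64 + fixed 20 = 84.
All other subsets cost ≥ 80. Minimum total cost: 79.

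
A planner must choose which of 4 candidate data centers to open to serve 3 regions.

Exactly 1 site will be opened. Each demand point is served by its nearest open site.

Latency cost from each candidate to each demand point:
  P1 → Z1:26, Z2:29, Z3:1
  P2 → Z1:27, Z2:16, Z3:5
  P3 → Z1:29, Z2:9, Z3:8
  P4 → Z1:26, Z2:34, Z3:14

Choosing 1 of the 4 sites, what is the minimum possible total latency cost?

Open {P3}.
  Z1→P3 29, Z2→P3 9, Z3→P3 8  ⇒ total 46.
Compare {P2}: total 48.
Compare {P1}: total 56.
No size-1 selection does better; minimum is 46.

46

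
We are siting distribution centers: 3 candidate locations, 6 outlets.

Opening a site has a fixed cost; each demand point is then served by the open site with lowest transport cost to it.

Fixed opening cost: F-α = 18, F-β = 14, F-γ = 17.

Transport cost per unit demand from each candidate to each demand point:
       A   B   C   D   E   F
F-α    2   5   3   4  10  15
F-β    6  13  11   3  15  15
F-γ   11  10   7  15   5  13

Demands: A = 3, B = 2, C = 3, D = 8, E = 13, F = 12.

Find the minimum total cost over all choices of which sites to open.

313

Open {F-α, F-γ}: assign each demand point to its cheapest open site.
  A→F-α 3×2=6, B→F-α 2×5=10, C→F-α 3×3=9, D→F-α 8×4=32, E→F-γ 13×5=65, F→F-γ 12×13=156
  transport cost 278, fixed 35 → total 313.
Compare {F-α, F-β, F-γ}: transport cost 270 + fixed 49 = 319.
Compare {F-β, F-γ}: transport cost 304 + fixed 31 = 335.
Compare {F-α}: transport cost 367 + fixed 18 = 385.
All other subsets cost ≥ 319. Minimum total cost: 313.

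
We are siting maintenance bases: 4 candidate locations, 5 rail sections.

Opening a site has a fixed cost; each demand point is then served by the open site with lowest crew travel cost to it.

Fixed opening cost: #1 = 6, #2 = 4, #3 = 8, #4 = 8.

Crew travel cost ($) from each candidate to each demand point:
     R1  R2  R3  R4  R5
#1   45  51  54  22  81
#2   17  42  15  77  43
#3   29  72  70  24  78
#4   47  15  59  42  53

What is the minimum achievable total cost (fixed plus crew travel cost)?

130

Open {#1, #2, #4}: assign each demand point to its cheapest open site.
  R1→#2 17, R2→#4 15, R3→#2 15, R4→#1 22, R5→#2 43
  crew travel cost 112, fixed 18 → total 130.
Compare {#2, #3, #4}: crew travel cost 114 + fixed 20 = 134.
Compare {#1, #2, #3, #4}: crew travel cost 112 + fixed 26 = 138.
Compare {#2, #4}: crew travel cost 132 + fixed 12 = 144.
All other subsets cost ≥ 134. Minimum total cost: 130.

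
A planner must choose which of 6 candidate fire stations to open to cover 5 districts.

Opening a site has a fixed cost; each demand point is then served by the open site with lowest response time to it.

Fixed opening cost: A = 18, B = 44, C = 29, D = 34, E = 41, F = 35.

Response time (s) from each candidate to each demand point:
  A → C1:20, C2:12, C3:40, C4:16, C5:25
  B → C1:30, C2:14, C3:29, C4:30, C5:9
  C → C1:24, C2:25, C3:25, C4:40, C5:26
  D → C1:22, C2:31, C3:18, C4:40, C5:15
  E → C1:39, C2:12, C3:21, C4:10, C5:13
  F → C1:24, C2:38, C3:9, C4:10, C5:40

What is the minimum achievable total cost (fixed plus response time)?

129

Open {A, F}: assign each demand point to its cheapest open site.
  C1→A 20, C2→A 12, C3→F 9, C4→F 10, C5→A 25
  response time 76, fixed 53 → total 129.
Compare {A}: response time 113 + fixed 18 = 131.
Compare {A, D}: response time 81 + fixed 52 = 133.
Compare {A, E}: response time 76 + fixed 59 = 135.
All other subsets cost ≥ 131. Minimum total cost: 129.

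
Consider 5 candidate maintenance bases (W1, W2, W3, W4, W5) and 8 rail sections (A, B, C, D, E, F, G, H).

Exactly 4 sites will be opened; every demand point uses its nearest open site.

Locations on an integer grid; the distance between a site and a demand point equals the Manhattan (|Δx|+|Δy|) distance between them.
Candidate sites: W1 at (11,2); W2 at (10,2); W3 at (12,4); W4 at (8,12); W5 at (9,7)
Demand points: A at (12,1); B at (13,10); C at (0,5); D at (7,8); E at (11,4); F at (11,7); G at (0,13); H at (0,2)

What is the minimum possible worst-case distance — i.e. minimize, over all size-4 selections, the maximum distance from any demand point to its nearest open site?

11

Open {W1, W2, W4, W5}.
  Farthest demand point is C at distance 11 (to W5); all others are ≤ 11.
With {W1, W3, W4, W5} the worst case is 11.
With {W2, W3, W4, W5} the worst case is 11.
No size-4 selection achieves below 11.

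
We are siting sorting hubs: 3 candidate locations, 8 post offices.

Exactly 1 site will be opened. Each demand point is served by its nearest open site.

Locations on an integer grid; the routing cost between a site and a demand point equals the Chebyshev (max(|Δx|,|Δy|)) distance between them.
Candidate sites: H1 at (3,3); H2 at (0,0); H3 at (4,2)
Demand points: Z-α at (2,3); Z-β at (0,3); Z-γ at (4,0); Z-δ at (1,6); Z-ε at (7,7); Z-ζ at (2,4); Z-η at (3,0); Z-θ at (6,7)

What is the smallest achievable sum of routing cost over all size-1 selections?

Open {H1}.
  Z-α→H1 1, Z-β→H1 3, Z-γ→H1 3, Z-δ→H1 3, Z-ε→H1 4, Z-ζ→H1 1, Z-η→H1 3, Z-θ→H1 4  ⇒ total 22.
Compare {H3}: total 26.
Compare {H2}: total 37.

22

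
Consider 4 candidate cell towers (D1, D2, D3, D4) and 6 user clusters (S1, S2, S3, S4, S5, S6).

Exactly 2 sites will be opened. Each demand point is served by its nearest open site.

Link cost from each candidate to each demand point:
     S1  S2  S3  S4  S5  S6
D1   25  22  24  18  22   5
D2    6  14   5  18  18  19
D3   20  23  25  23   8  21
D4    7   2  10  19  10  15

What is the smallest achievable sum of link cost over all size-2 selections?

Open {D1, D4}.
  S1→D4 7, S2→D4 2, S3→D4 10, S4→D1 18, S5→D4 10, S6→D1 5  ⇒ total 52.
Compare {D2, D4}: total 56.
Compare {D3, D4}: total 61.
No size-2 selection does better; minimum is 52.

52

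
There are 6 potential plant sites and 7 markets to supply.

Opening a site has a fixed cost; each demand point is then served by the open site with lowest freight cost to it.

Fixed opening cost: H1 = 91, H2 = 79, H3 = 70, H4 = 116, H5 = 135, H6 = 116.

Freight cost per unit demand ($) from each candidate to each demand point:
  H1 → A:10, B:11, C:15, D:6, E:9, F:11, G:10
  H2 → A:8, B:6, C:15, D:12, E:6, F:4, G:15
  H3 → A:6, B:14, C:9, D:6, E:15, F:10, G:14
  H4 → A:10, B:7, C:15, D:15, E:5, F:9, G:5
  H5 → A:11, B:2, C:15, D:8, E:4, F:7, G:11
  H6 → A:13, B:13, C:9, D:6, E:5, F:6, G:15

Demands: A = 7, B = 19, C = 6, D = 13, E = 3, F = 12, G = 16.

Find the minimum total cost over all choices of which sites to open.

Open {H3, H5}: assign each demand point to its cheapest open site.
  A→H3 7×6=42, B→H5 19×2=38, C→H3 6×9=54, D→H3 13×6=78, E→H5 3×4=12, F→H5 12×7=84, G→H5 16×11=176
  freight cost 484, fixed 205 → total 689.
Compare {H3, H4}: freight cost 510 + fixed 186 = 696.
Compare {H2, H3, H4}: freight cost 431 + fixed 265 = 696.
Compare {H3, H4, H5}: freight cost 388 + fixed 321 = 709.
All other subsets cost ≥ 696. Minimum total cost: 689.

689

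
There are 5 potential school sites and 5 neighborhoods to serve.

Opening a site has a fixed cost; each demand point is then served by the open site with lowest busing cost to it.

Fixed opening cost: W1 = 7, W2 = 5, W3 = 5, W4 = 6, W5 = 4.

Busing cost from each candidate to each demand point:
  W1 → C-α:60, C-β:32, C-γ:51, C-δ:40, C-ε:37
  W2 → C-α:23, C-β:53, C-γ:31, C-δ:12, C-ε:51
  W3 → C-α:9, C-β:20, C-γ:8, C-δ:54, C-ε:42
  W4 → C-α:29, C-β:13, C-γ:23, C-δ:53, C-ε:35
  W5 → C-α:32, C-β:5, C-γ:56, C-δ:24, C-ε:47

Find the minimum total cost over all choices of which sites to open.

89

Open {W2, W3, W4, W5}: assign each demand point to its cheapest open site.
  C-α→W3 9, C-β→W5 5, C-γ→W3 8, C-δ→W2 12, C-ε→W4 35
  busing cost 69, fixed 20 → total 89.
Compare {W2, W3, W5}: busing cost 76 + fixed 14 = 90.
Compare {W1, W2, W3, W5}: busing cost 71 + fixed 21 = 92.
Compare {W2, W3, W4}: busing cost 77 + fixed 16 = 93.
All other subsets cost ≥ 90. Minimum total cost: 89.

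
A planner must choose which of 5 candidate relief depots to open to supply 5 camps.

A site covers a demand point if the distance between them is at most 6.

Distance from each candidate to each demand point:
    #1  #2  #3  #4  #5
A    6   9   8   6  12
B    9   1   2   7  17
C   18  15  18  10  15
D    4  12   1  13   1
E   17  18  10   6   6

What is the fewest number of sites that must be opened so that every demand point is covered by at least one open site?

3

Coverage sets (demand points within 6 of each site):
  A: {#1, #4}
  B: {#2, #3}
  C: {}
  D: {#1, #3, #5}
  E: {#4, #5}
No 2 sites suffice: every size-2 union leaves at least one demand point uncovered.
But {A, B, D} covers everything, so the minimum is 3.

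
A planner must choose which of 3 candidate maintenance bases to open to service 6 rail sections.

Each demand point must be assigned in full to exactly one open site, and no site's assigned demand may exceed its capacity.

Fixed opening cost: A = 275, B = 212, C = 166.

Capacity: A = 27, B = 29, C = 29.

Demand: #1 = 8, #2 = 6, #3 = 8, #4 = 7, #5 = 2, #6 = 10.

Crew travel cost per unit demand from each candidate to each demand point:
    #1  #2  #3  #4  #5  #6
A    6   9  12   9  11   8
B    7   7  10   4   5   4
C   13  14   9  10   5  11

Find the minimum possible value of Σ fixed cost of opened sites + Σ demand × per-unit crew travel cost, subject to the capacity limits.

668

Open {B, C}; cheapest assignment that respects the capacities:
  B (cap 29, load 27): #1, #4, #5, #6 — cost 8×7 + 7×4 + 2×5 + 10×4 = 134
  C (cap 29, load 14): #2, #3 — cost 6×14 + 8×9 = 156
  Shipping 290, fixed 378 → total 668.
  Any other capacity-feasible assignment to {B, C} ships for at least 290.
Compare {A, B}: its best feasible assignment gives total 747.
Compare {A, C}: its best feasible assignment gives total 775.
Every other set of open sites that can feasibly serve all demand totals ≥ 747 even under its best assignment. Minimum: 668.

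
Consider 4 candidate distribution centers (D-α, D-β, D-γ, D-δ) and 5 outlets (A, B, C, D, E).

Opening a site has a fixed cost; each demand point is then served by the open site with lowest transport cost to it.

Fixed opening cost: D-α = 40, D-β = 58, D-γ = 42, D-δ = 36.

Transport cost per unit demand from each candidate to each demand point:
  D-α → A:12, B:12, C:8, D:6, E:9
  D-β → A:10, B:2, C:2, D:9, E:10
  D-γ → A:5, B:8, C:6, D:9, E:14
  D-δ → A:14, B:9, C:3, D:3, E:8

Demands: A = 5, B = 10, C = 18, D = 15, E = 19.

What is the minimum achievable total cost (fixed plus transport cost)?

Open {D-β, D-δ}: assign each demand point to its cheapest open site.
  A→D-β 5×10=50, B→D-β 10×2=20, C→D-β 18×2=36, D→D-δ 15×3=45, E→D-δ 19×8=152
  transport cost 303, fixed 94 → total 397.
Compare {D-β, D-γ, D-δ}: transport cost 278 + fixed 136 = 414.
Compare {D-γ, D-δ}: transport cost 356 + fixed 78 = 434.
Compare {D-α, D-β, D-δ}: transport cost 303 + fixed 134 = 437.
All other subsets cost ≥ 414. Minimum total cost: 397.

397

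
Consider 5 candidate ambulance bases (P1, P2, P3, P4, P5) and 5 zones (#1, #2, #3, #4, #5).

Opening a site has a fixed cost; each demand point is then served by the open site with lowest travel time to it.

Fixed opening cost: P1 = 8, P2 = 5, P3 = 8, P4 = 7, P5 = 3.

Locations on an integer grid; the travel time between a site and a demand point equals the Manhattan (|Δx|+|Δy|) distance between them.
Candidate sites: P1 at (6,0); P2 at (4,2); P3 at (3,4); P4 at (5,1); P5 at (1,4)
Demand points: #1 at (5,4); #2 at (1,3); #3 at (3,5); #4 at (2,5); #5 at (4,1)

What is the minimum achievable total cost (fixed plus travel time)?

18

Open {P2, P5}: assign each demand point to its cheapest open site.
  #1→P2 3, #2→P5 1, #3→P5 3, #4→P5 2, #5→P2 1
  travel time 10, fixed 8 → total 18.
Compare {P5}: travel time 16 + fixed 3 = 19.
Compare {P3}: travel time 12 + fixed 8 = 20.
Compare {P4, P5}: travel time 10 + fixed 10 = 20.
All other subsets cost ≥ 19. Minimum total cost: 18.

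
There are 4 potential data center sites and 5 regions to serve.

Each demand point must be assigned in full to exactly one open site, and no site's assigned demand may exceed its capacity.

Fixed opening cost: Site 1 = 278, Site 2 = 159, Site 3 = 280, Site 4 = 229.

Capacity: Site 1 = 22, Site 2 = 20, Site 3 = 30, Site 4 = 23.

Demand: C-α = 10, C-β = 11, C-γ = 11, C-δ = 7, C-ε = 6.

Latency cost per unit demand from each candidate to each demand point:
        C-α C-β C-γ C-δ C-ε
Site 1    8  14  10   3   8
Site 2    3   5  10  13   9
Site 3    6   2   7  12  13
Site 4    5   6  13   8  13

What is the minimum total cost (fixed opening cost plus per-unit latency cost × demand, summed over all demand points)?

706

Open {Site 2, Site 3}; cheapest assignment that respects the capacities:
  Site 2 (cap 20, load 16): C-α, C-ε — cost 10×3 + 6×9 = 84
  Site 3 (cap 30, load 29): C-β, C-γ, C-δ — cost 11×2 + 11×7 + 7×12 = 183
  Shipping 267, fixed 439 → total 706.
  Any other capacity-feasible assignment to {Site 2, Site 3} ships for at least 267.
Compare {Site 3, Site 4}: its best feasible assignment gives total 792.
Compare {Site 1, Site 3}: its best feasible assignment gives total 836.
Every other set of open sites that can feasibly serve all demand totals ≥ 792 even under its best assignment. Minimum: 706.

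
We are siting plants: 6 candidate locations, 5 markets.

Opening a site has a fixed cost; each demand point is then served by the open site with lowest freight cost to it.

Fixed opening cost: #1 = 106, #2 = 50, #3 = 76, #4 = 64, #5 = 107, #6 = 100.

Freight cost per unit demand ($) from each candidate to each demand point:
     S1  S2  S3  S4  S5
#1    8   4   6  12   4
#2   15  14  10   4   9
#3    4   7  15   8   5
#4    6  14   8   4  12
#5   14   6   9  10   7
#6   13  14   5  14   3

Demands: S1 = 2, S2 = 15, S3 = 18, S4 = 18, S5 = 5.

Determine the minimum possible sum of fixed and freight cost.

Open {#1, #2}: assign each demand point to its cheapest open site.
  S1→#1 2×8=16, S2→#1 15×4=60, S3→#1 18×6=108, S4→#2 18×4=72, S5→#1 5×4=20
  freight cost 276, fixed 156 → total 432.
Compare {#1, #4}: freight cost 272 + fixed 170 = 442.
Compare {#1, #2, #4}: freight cost 272 + fixed 220 = 492.
Compare {#3, #4}: freight cost 354 + fixed 140 = 494.
All other subsets cost ≥ 442. Minimum total cost: 432.

432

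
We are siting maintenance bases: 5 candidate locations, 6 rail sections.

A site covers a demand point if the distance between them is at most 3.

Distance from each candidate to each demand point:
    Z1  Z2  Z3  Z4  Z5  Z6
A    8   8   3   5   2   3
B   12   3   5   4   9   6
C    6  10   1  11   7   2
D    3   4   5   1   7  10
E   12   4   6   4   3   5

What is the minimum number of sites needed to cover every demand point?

Coverage sets (demand points within 3 of each site):
  A: {Z3, Z5, Z6}
  B: {Z2}
  C: {Z3, Z6}
  D: {Z1, Z4}
  E: {Z5}
No 2 sites suffice: every size-2 union leaves at least one demand point uncovered.
But {A, B, D} covers everything, so the minimum is 3.

3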